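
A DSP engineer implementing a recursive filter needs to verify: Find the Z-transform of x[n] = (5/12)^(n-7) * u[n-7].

Time-shifting property: if X(z) = Z{x[n]}, then Z{x[n-d]} = z^(-d) * X(z)
X(z) = z/(z - 5/12) for x[n] = (5/12)^n * u[n]
Z{x[n-7]} = z^(-7) * z/(z - 5/12) = z^(-6)/(z - 5/12)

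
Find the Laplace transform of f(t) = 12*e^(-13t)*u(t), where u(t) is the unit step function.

Standard Laplace transform pair:
e^(-at)*u(t) <-> 1/(s+a)
With a = 13: L{12*e^(-13t)*u(t)} = 12/(s+13), ROC: Re(s) > -13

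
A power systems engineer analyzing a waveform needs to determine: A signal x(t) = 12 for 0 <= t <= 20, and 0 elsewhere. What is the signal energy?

Energy = integral of |x(t)|^2 dt over the signal duration
= 12^2 * 20 = 144 * 20 = 2880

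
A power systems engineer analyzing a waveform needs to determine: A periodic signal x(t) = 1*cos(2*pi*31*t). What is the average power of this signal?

Average power of A*cos(wt) is A^2/2.
P = 1^2 / 2 = 1/2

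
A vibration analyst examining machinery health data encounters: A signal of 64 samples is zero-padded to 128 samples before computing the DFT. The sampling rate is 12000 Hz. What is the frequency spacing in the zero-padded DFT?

Original DFT: N = 64, resolution = f_s/N = 12000/64 = 375/2 Hz
Zero-padded DFT: N = 128, resolution = f_s/N = 12000/128 = 375/4 Hz
Zero-padding interpolates the spectrum (finer frequency grid)
but does NOT improve the true spectral resolution (ability to resolve close frequencies).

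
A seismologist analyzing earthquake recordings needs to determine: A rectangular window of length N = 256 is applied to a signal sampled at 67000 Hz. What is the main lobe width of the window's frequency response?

For a rectangular window of length N,
the main lobe width in frequency is 2*f_s/N.
= 2*67000/256 = 8375/16 Hz
This determines the minimum frequency separation for resolving two sinusoids.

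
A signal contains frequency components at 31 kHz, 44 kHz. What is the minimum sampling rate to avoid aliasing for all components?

The highest frequency component is f_max = 44 kHz.
Nyquist rate = 2 * f_max = 2 * 44 kHz = 88 kHz.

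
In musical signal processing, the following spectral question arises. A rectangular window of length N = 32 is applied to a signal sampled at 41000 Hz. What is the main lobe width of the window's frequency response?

For a rectangular window of length N,
the main lobe width in frequency is 2*f_s/N.
= 2*41000/32 = 5125/2 Hz
This determines the minimum frequency separation for resolving two sinusoids.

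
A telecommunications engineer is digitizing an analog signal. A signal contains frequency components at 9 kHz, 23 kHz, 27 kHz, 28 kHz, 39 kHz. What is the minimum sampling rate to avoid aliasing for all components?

The highest frequency component is f_max = 39 kHz.
Nyquist rate = 2 * f_max = 2 * 39 kHz = 78 kHz.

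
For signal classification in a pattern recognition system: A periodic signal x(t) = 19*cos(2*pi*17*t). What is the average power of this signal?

Average power of A*cos(wt) is A^2/2.
P = 19^2 / 2 = 361/2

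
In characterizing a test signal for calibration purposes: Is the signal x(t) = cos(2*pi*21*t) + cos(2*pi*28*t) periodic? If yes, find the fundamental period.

f1 = 21 Hz, f2 = 28 Hz
Period T1 = 1/21, T2 = 1/28
Ratio T1/T2 = 28/21, which is rational.
The signal is periodic with fundamental period T = 1/GCD(21,28) = 1/7 s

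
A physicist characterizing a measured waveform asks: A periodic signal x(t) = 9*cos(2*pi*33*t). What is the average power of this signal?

Average power of A*cos(wt) is A^2/2.
P = 9^2 / 2 = 81/2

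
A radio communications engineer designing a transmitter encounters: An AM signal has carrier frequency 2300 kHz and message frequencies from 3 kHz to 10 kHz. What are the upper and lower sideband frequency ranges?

Upper sideband (USB) = fc + [fm_low, fm_high] = 2300 + [3, 10] = [2303, 2310] kHz
Lower sideband (LSB) = fc - [fm_high, fm_low] = 2300 - [10, 3] = [2290, 2297] kHz
Total occupied spectrum: 2290 kHz to 2310 kHz (plus carrier at 2300 kHz)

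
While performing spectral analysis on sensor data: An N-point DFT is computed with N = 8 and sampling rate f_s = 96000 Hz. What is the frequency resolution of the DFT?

DFT frequency resolution = f_s / N
= 96000 / 8 = 12000 Hz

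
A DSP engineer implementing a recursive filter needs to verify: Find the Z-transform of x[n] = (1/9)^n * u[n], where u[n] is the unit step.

The Z-transform of a^n * u[n] is z/(z-a) for |z| > |a|.
Here a = 1/9, so X(z) = z/(z - (1/9)) = 9z/(9z - 1)
ROC: |z| > 1/9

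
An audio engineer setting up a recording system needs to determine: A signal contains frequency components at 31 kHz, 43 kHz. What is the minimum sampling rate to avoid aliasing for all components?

The highest frequency component is f_max = 43 kHz.
Nyquist rate = 2 * f_max = 2 * 43 kHz = 86 kHz.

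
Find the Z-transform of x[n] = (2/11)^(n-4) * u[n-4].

Time-shifting property: if X(z) = Z{x[n]}, then Z{x[n-d]} = z^(-d) * X(z)
X(z) = z/(z - 2/11) for x[n] = (2/11)^n * u[n]
Z{x[n-4]} = z^(-4) * z/(z - 2/11) = z^(-3)/(z - 2/11)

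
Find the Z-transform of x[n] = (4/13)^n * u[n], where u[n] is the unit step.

The Z-transform of a^n * u[n] is z/(z-a) for |z| > |a|.
Here a = 4/13, so X(z) = z/(z - (4/13)) = 13z/(13z - 4)
ROC: |z| > 4/13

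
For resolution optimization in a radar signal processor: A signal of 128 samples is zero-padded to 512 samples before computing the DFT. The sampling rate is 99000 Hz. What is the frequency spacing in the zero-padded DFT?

Original DFT: N = 128, resolution = f_s/N = 99000/128 = 12375/16 Hz
Zero-padded DFT: N = 512, resolution = f_s/N = 99000/512 = 12375/64 Hz
Zero-padding interpolates the spectrum (finer frequency grid)
but does NOT improve the true spectral resolution (ability to resolve close frequencies).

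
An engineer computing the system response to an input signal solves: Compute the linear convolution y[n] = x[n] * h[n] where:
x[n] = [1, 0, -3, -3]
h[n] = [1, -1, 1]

y[n] = sum_k x[k]*h[n-k]. Output length = len(x) + len(h) - 1 = 4 + 3 - 1 = 6.
y[0] = 1*1 = 1
y[1] = 0*1 + 1*-1 = -1
y[2] = -3*1 + 0*-1 + 1*1 = -2
y[3] = -3*1 + -3*-1 + 0*1 = 0
y[4] = -3*-1 + -3*1 = 0
y[5] = -3*1 = -3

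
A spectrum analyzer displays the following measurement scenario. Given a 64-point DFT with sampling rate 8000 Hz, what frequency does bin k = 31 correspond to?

The frequency of DFT bin k is: f_k = k * f_s / N
f_31 = 31 * 8000 / 64 = 3875 Hz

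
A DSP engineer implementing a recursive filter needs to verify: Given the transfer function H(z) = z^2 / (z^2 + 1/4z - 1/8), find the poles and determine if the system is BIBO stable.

Poles are roots of the denominator: z^2 + 1/4z - 1/8 = 0.
Quadratic formula: z = [-(1/4) +/- sqrt((1/4)^2 - 4*(-1/8))] / 2
Discriminant = 1/16 + 1/2 = 9/16; sqrt = 3/4.
z = (-1/4 +/- 3/4) / 2 => z = 1/4 or z = -1/2.
|p1| = 1/4, |p2| = 1/2.
For BIBO stability, all poles must lie inside the unit circle (|p| < 1).
System is STABLE since both |p| < 1.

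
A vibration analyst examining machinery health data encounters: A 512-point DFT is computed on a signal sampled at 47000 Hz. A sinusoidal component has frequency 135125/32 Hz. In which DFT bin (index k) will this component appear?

DFT frequency resolution = f_s/N = 47000/512 = 5875/64 Hz
Bin index k = f_signal / resolution = 135125/32 / 5875/64 = 46
The signal frequency 135125/32 Hz falls in DFT bin k = 46.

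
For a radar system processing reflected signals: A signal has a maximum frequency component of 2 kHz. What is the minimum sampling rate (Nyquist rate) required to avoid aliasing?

By the Nyquist-Shannon sampling theorem,
the minimum sampling rate (Nyquist rate) must be at least 2 * f_max.
Nyquist rate = 2 * 2 kHz = 4 kHz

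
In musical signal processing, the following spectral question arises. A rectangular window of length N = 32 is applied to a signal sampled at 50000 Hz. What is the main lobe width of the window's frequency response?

For a rectangular window of length N,
the main lobe width in frequency is 2*f_s/N.
= 2*50000/32 = 3125 Hz
This determines the minimum frequency separation for resolving two sinusoids.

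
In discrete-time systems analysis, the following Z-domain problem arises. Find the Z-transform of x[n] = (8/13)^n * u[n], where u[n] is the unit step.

The Z-transform of a^n * u[n] is z/(z-a) for |z| > |a|.
Here a = 8/13, so X(z) = z/(z - (8/13)) = 13z/(13z - 8)
ROC: |z| > 8/13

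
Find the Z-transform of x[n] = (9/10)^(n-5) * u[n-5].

Time-shifting property: if X(z) = Z{x[n]}, then Z{x[n-d]} = z^(-d) * X(z)
X(z) = z/(z - 9/10) for x[n] = (9/10)^n * u[n]
Z{x[n-5]} = z^(-5) * z/(z - 9/10) = z^(-4)/(z - 9/10)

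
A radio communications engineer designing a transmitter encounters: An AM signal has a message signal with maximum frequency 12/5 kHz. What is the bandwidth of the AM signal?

In AM (double-sideband), the bandwidth is twice the message frequency.
BW = 2 * f_m = 2 * 12/5 kHz = 24/5 kHz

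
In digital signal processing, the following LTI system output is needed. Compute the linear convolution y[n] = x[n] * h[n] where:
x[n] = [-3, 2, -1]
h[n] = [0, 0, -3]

y[n] = sum_k x[k]*h[n-k]. Output length = len(x) + len(h) - 1 = 3 + 3 - 1 = 5.
y[0] = -3*0 = 0
y[1] = 2*0 + -3*0 = 0
y[2] = -1*0 + 2*0 + -3*-3 = 9
y[3] = -1*0 + 2*-3 = -6
y[4] = -1*-3 = 3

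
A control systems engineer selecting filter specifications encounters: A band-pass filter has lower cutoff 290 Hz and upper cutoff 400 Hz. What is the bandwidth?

Bandwidth = f_high - f_low
= 400 Hz - 290 Hz = 110 Hz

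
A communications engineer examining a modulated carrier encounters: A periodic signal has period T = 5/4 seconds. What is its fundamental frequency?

The fundamental frequency is the reciprocal of the period.
f = 1/T = 1/(5/4) = 4/5 Hz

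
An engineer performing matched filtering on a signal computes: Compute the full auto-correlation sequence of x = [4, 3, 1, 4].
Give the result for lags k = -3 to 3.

r_xx[k] = sum_m x[m]*x[m+k], indexed from 0, for k = -3 to 3:
  r_xx[-3] = x[3]*x[0] = 16
  r_xx[-2] = x[2]*x[0] + x[3]*x[1] = 16
  r_xx[-1] = x[1]*x[0] + x[2]*x[1] + x[3]*x[2] = 19
  r_xx[0] = x[0]*x[0] + x[1]*x[1] + x[2]*x[2] + x[3]*x[3] = 42
  r_xx[1] = x[0]*x[1] + x[1]*x[2] + x[2]*x[3] = 19
  r_xx[2] = x[0]*x[2] + x[1]*x[3] = 16
  r_xx[3] = x[0]*x[3] = 16
r_xx = [16, 16, 19, 42, 19, 16, 16]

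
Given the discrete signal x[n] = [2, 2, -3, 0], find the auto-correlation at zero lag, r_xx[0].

The auto-correlation at zero lag r_xx[0] equals the signal energy.
r_xx[0] = sum of x[n]^2 = 2^2 + 2^2 + (-3)^2 + 0^2
= 4 + 4 + 9 + 0 = 17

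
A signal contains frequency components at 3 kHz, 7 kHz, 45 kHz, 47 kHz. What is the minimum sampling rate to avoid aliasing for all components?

The highest frequency component is f_max = 47 kHz.
Nyquist rate = 2 * f_max = 2 * 47 kHz = 94 kHz.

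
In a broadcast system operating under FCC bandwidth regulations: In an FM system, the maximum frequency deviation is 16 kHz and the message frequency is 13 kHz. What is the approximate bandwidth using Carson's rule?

Carson's rule: BW = 2*(delta_f + f_m)
= 2*(16 + 13) kHz = 58 kHz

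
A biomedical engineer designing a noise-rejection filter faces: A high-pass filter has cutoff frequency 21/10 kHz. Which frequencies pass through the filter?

A high-pass filter passes all frequencies above the cutoff frequency 21/10 kHz and attenuates lower frequencies.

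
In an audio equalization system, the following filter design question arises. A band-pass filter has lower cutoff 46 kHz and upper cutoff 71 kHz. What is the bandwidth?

Bandwidth = f_high - f_low
= 71 kHz - 46 kHz = 25 kHz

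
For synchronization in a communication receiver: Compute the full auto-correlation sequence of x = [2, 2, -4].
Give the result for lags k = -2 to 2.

r_xx[k] = sum_m x[m]*x[m+k], indexed from 0, for k = -2 to 2:
  r_xx[-2] = x[2]*x[0] = -8
  r_xx[-1] = x[1]*x[0] + x[2]*x[1] = -4
  r_xx[0] = x[0]*x[0] + x[1]*x[1] + x[2]*x[2] = 24
  r_xx[1] = x[0]*x[1] + x[1]*x[2] = -4
  r_xx[2] = x[0]*x[2] = -8
r_xx = [-8, -4, 24, -4, -8]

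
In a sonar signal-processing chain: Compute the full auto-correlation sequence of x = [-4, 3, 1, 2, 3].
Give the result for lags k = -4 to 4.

r_xx[k] = sum_m x[m]*x[m+k], indexed from 0, for k = -4 to 4:
  r_xx[-4] = x[4]*x[0] = -12
  r_xx[-3] = x[3]*x[0] + x[4]*x[1] = 1
  r_xx[-2] = x[2]*x[0] + x[3]*x[1] + x[4]*x[2] = 5
  r_xx[-1] = x[1]*x[0] + x[2]*x[1] + x[3]*x[2] + x[4]*x[3] = -1
  r_xx[0] = x[0]*x[0] + x[1]*x[1] + x[2]*x[2] + x[3]*x[3] + x[4]*x[4] = 39
  r_xx[1] = x[0]*x[1] + x[1]*x[2] + x[2]*x[3] + x[3]*x[4] = -1
  r_xx[2] = x[0]*x[2] + x[1]*x[3] + x[2]*x[4] = 5
  r_xx[3] = x[0]*x[3] + x[1]*x[4] = 1
  r_xx[4] = x[0]*x[4] = -12
r_xx = [-12, 1, 5, -1, 39, -1, 5, 1, -12]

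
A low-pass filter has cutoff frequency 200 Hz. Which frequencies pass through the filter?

A low-pass filter passes all frequencies below the cutoff frequency 200 Hz and attenuates higher frequencies.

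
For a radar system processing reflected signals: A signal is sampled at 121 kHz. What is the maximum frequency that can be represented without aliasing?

The maximum frequency that can be represented without aliasing
is the Nyquist frequency: f_max = f_s / 2 = 121 kHz / 2 = 121/2 kHz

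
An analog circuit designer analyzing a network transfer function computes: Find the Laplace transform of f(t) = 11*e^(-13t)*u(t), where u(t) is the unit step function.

Standard Laplace transform pair:
e^(-at)*u(t) <-> 1/(s+a)
With a = 13: L{11*e^(-13t)*u(t)} = 11/(s+13), ROC: Re(s) > -13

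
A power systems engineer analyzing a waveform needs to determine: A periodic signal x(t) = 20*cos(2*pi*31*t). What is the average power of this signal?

Average power of A*cos(wt) is A^2/2.
P = 20^2 / 2 = 400/2 = 200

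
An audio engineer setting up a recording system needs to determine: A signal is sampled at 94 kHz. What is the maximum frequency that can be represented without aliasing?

The maximum frequency that can be represented without aliasing
is the Nyquist frequency: f_max = f_s / 2 = 94 kHz / 2 = 47 kHz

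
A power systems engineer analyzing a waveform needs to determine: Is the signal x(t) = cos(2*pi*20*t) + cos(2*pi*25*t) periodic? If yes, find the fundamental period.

f1 = 20 Hz, f2 = 25 Hz
Period T1 = 1/20, T2 = 1/25
Ratio T1/T2 = 25/20, which is rational.
The signal is periodic with fundamental period T = 1/GCD(20,25) = 1/5 s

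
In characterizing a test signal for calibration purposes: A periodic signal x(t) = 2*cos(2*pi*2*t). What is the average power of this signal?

Average power of A*cos(wt) is A^2/2.
P = 2^2 / 2 = 4/2 = 2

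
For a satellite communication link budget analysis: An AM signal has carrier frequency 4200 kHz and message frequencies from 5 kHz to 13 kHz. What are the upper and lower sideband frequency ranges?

Upper sideband (USB) = fc + [fm_low, fm_high] = 4200 + [5, 13] = [4205, 4213] kHz
Lower sideband (LSB) = fc - [fm_high, fm_low] = 4200 - [13, 5] = [4187, 4195] kHz
Total occupied spectrum: 4187 kHz to 4213 kHz (plus carrier at 4200 kHz)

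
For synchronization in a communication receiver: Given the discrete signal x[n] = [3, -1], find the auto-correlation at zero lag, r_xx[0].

The auto-correlation at zero lag r_xx[0] equals the signal energy.
r_xx[0] = sum of x[n]^2 = 3^2 + (-1)^2
= 9 + 1 = 10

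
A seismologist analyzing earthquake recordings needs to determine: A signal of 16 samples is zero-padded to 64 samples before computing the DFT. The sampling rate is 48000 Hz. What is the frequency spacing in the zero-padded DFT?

Original DFT: N = 16, resolution = f_s/N = 48000/16 = 3000 Hz
Zero-padded DFT: N = 64, resolution = f_s/N = 48000/64 = 750 Hz
Zero-padding interpolates the spectrum (finer frequency grid)
but does NOT improve the true spectral resolution (ability to resolve close frequencies).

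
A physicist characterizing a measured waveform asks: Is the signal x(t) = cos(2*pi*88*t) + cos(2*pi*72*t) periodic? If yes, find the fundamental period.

f1 = 88 Hz, f2 = 72 Hz
Period T1 = 1/88, T2 = 1/72
Ratio T1/T2 = 72/88, which is rational.
The signal is periodic with fundamental period T = 1/GCD(88,72) = 1/8 s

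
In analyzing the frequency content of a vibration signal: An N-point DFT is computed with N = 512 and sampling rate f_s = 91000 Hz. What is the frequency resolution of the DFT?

DFT frequency resolution = f_s / N
= 91000 / 512 = 11375/64 Hz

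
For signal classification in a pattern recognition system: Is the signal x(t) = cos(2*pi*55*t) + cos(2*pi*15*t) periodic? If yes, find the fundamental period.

f1 = 55 Hz, f2 = 15 Hz
Period T1 = 1/55, T2 = 1/15
Ratio T1/T2 = 15/55, which is rational.
The signal is periodic with fundamental period T = 1/GCD(55,15) = 1/5 s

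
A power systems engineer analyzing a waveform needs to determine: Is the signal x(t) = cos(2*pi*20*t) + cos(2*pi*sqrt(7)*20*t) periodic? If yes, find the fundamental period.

f1 = 20 Hz, f2 = 20*sqrt(7) Hz
Ratio f2/f1 = sqrt(7), which is irrational.
Since the frequency ratio is irrational, no common period exists.
The signal is not periodic.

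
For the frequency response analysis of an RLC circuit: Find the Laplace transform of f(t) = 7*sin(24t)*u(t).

Standard pair: sin(wt)*u(t) <-> w/(s^2+w^2)
With w = 24: L{7*sin(24t)*u(t)} = 168/(s^2+576)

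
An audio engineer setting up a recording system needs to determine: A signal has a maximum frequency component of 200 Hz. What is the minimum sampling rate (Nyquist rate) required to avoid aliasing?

By the Nyquist-Shannon sampling theorem,
the minimum sampling rate (Nyquist rate) must be at least 2 * f_max.
Nyquist rate = 2 * 200 Hz = 400 Hz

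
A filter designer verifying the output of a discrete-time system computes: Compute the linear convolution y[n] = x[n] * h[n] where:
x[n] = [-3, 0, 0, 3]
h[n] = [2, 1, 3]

y[n] = sum_k x[k]*h[n-k]. Output length = len(x) + len(h) - 1 = 4 + 3 - 1 = 6.
y[0] = -3*2 = -6
y[1] = 0*2 + -3*1 = -3
y[2] = 0*2 + 0*1 + -3*3 = -9
y[3] = 3*2 + 0*1 + 0*3 = 6
y[4] = 3*1 + 0*3 = 3
y[5] = 3*3 = 9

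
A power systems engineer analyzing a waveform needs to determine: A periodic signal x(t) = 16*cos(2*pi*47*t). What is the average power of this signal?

Average power of A*cos(wt) is A^2/2.
P = 16^2 / 2 = 256/2 = 128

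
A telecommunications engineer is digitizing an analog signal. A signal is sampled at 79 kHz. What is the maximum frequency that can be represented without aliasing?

The maximum frequency that can be represented without aliasing
is the Nyquist frequency: f_max = f_s / 2 = 79 kHz / 2 = 79/2 kHz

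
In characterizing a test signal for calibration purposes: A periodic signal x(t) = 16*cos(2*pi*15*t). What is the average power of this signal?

Average power of A*cos(wt) is A^2/2.
P = 16^2 / 2 = 256/2 = 128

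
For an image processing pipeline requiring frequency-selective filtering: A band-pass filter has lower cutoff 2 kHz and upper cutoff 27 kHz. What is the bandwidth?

Bandwidth = f_high - f_low
= 27 kHz - 2 kHz = 25 kHz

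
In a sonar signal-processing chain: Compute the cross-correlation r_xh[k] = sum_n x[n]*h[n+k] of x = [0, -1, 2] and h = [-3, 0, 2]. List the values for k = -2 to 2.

Both sequences indexed from 0 and zero outside their support.
Lags with overlap: k = -2 to 2.
  r_xh[-2] = x[2]*h[0] = -6
  r_xh[-1] = x[1]*h[0] + x[2]*h[1] = 3
  r_xh[0] = x[0]*h[0] + x[1]*h[1] + x[2]*h[2] = 4
  r_xh[1] = x[0]*h[1] + x[1]*h[2] = -2
  r_xh[2] = x[0]*h[2] = 0
r_xh = [-6, 3, 4, -2, 0] (for k = -2, ..., 2)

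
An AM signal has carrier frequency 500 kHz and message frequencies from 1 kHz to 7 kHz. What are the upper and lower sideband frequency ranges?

Upper sideband (USB) = fc + [fm_low, fm_high] = 500 + [1, 7] = [501, 507] kHz
Lower sideband (LSB) = fc - [fm_high, fm_low] = 500 - [7, 1] = [493, 499] kHz
Total occupied spectrum: 493 kHz to 507 kHz (plus carrier at 500 kHz)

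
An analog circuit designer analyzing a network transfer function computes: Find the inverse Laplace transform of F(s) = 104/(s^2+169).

Standard pair: w/(s^2+w^2) <-> sin(wt)*u(t)
Recognize w^2 = 169, so w = 13; numerator 104 = 8*13.
f(t) = 8*sin(13t)*u(t)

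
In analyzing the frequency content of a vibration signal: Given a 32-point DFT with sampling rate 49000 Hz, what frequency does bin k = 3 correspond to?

The frequency of DFT bin k is: f_k = k * f_s / N
f_3 = 3 * 49000 / 32 = 18375/4 Hz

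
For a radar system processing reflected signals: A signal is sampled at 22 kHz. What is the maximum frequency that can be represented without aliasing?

The maximum frequency that can be represented without aliasing
is the Nyquist frequency: f_max = f_s / 2 = 22 kHz / 2 = 11 kHz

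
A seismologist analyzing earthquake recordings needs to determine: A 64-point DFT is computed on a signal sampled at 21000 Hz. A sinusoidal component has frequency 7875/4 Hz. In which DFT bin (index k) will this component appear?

DFT frequency resolution = f_s/N = 21000/64 = 2625/8 Hz
Bin index k = f_signal / resolution = 7875/4 / 2625/8 = 6
The signal frequency 7875/4 Hz falls in DFT bin k = 6.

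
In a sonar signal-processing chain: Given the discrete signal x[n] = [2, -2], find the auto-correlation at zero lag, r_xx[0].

The auto-correlation at zero lag r_xx[0] equals the signal energy.
r_xx[0] = sum of x[n]^2 = 2^2 + (-2)^2
= 4 + 4 = 8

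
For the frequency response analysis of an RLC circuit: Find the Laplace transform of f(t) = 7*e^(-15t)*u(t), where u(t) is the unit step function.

Standard Laplace transform pair:
e^(-at)*u(t) <-> 1/(s+a)
With a = 15: L{7*e^(-15t)*u(t)} = 7/(s+15), ROC: Re(s) > -15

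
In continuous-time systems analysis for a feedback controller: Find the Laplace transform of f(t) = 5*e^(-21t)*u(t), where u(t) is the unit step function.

Standard Laplace transform pair:
e^(-at)*u(t) <-> 1/(s+a)
With a = 21: L{5*e^(-21t)*u(t)} = 5/(s+21), ROC: Re(s) > -21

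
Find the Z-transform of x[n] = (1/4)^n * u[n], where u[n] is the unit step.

The Z-transform of a^n * u[n] is z/(z-a) for |z| > |a|.
Here a = 1/4, so X(z) = z/(z - (1/4)) = 4z/(4z - 1)
ROC: |z| > 1/4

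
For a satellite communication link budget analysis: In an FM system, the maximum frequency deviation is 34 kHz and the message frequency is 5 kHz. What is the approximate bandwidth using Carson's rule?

Carson's rule: BW = 2*(delta_f + f_m)
= 2*(34 + 5) kHz = 78 kHz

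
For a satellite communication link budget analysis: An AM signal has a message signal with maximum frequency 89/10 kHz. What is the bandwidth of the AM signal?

In AM (double-sideband), the bandwidth is twice the message frequency.
BW = 2 * f_m = 2 * 89/10 kHz = 89/5 kHz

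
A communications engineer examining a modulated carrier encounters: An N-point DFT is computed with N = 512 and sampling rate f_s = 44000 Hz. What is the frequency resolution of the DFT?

DFT frequency resolution = f_s / N
= 44000 / 512 = 1375/16 Hz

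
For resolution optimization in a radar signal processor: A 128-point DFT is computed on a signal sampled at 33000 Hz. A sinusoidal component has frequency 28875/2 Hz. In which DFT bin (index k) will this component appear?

DFT frequency resolution = f_s/N = 33000/128 = 4125/16 Hz
Bin index k = f_signal / resolution = 28875/2 / 4125/16 = 56
The signal frequency 28875/2 Hz falls in DFT bin k = 56.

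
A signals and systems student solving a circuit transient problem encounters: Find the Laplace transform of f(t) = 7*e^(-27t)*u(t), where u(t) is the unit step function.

Standard Laplace transform pair:
e^(-at)*u(t) <-> 1/(s+a)
With a = 27: L{7*e^(-27t)*u(t)} = 7/(s+27), ROC: Re(s) > -27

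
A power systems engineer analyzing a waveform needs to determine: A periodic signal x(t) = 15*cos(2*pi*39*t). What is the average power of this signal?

Average power of A*cos(wt) is A^2/2.
P = 15^2 / 2 = 225/2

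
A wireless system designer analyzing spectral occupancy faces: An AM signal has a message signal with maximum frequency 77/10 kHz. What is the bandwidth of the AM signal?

In AM (double-sideband), the bandwidth is twice the message frequency.
BW = 2 * f_m = 2 * 77/10 kHz = 77/5 kHz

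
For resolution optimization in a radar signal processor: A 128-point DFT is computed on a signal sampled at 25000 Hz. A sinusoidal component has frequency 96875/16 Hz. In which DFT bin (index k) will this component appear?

DFT frequency resolution = f_s/N = 25000/128 = 3125/16 Hz
Bin index k = f_signal / resolution = 96875/16 / 3125/16 = 31
The signal frequency 96875/16 Hz falls in DFT bin k = 31.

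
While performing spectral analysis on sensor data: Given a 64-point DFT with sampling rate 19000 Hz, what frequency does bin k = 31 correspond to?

The frequency of DFT bin k is: f_k = k * f_s / N
f_31 = 31 * 19000 / 64 = 73625/8 Hz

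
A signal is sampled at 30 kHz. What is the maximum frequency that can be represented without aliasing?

The maximum frequency that can be represented without aliasing
is the Nyquist frequency: f_max = f_s / 2 = 30 kHz / 2 = 15 kHz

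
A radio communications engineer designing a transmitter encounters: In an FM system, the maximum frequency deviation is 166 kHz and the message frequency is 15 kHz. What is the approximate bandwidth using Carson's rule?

Carson's rule: BW = 2*(delta_f + f_m)
= 2*(166 + 15) kHz = 362 kHz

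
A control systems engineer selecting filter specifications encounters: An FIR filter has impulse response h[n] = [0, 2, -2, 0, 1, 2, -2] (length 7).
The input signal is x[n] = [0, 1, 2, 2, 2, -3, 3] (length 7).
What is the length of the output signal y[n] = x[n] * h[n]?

For linear convolution, the output length is:
len(y) = len(x) + len(h) - 1 = 7 + 7 - 1 = 13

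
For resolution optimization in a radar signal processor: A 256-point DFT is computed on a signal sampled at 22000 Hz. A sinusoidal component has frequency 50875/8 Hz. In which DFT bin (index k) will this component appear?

DFT frequency resolution = f_s/N = 22000/256 = 1375/16 Hz
Bin index k = f_signal / resolution = 50875/8 / 1375/16 = 74
The signal frequency 50875/8 Hz falls in DFT bin k = 74.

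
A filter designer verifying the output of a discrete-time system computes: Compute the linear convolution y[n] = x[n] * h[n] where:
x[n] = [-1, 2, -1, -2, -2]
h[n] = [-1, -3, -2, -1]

y[n] = sum_k x[k]*h[n-k]. Output length = len(x) + len(h) - 1 = 5 + 4 - 1 = 8.
y[0] = -1*-1 = 1
y[1] = 2*-1 + -1*-3 = 1
y[2] = -1*-1 + 2*-3 + -1*-2 = -3
y[3] = -2*-1 + -1*-3 + 2*-2 + -1*-1 = 2
y[4] = -2*-1 + -2*-3 + -1*-2 + 2*-1 = 8
y[5] = -2*-3 + -2*-2 + -1*-1 = 11
y[6] = -2*-2 + -2*-1 = 6
y[7] = -2*-1 = 2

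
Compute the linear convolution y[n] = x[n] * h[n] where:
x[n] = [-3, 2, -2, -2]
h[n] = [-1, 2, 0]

y[n] = sum_k x[k]*h[n-k]. Output length = len(x) + len(h) - 1 = 4 + 3 - 1 = 6.
y[0] = -3*-1 = 3
y[1] = 2*-1 + -3*2 = -8
y[2] = -2*-1 + 2*2 + -3*0 = 6
y[3] = -2*-1 + -2*2 + 2*0 = -2
y[4] = -2*2 + -2*0 = -4
y[5] = -2*0 = 0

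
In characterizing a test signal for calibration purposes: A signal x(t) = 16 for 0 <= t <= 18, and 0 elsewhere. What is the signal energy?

Energy = integral of |x(t)|^2 dt over the signal duration
= 16^2 * 18 = 256 * 18 = 4608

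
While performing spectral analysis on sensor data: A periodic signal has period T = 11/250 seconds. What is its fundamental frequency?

The fundamental frequency is the reciprocal of the period.
f = 1/T = 1/(11/250) = 250/11 Hz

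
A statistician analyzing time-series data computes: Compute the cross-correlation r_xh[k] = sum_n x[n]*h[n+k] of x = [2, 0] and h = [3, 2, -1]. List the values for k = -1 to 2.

Both sequences indexed from 0 and zero outside their support.
Lags with overlap: k = -1 to 2.
  r_xh[-1] = x[1]*h[0] = 0
  r_xh[0] = x[0]*h[0] + x[1]*h[1] = 6
  r_xh[1] = x[0]*h[1] + x[1]*h[2] = 4
  r_xh[2] = x[0]*h[2] = -2
r_xh = [0, 6, 4, -2] (for k = -1, ..., 2)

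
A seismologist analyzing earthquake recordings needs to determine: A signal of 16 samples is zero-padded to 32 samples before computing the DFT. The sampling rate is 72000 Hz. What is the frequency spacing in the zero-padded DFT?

Original DFT: N = 16, resolution = f_s/N = 72000/16 = 4500 Hz
Zero-padded DFT: N = 32, resolution = f_s/N = 72000/32 = 2250 Hz
Zero-padding interpolates the spectrum (finer frequency grid)
but does NOT improve the true spectral resolution (ability to resolve close frequencies).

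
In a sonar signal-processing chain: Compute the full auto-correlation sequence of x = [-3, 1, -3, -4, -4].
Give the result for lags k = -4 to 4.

r_xx[k] = sum_m x[m]*x[m+k], indexed from 0, for k = -4 to 4:
  r_xx[-4] = x[4]*x[0] = 12
  r_xx[-3] = x[3]*x[0] + x[4]*x[1] = 8
  r_xx[-2] = x[2]*x[0] + x[3]*x[1] + x[4]*x[2] = 17
  r_xx[-1] = x[1]*x[0] + x[2]*x[1] + x[3]*x[2] + x[4]*x[3] = 22
  r_xx[0] = x[0]*x[0] + x[1]*x[1] + x[2]*x[2] + x[3]*x[3] + x[4]*x[4] = 51
  r_xx[1] = x[0]*x[1] + x[1]*x[2] + x[2]*x[3] + x[3]*x[4] = 22
  r_xx[2] = x[0]*x[2] + x[1]*x[3] + x[2]*x[4] = 17
  r_xx[3] = x[0]*x[3] + x[1]*x[4] = 8
  r_xx[4] = x[0]*x[4] = 12
r_xx = [12, 8, 17, 22, 51, 22, 17, 8, 12]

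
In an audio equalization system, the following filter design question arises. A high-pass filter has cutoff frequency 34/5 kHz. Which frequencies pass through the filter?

A high-pass filter passes all frequencies above the cutoff frequency 34/5 kHz and attenuates lower frequencies.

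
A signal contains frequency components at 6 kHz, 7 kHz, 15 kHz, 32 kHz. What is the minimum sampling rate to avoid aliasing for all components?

The highest frequency component is f_max = 32 kHz.
Nyquist rate = 2 * f_max = 2 * 32 kHz = 64 kHz.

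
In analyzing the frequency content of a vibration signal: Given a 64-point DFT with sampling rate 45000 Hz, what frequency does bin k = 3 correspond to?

The frequency of DFT bin k is: f_k = k * f_s / N
f_3 = 3 * 45000 / 64 = 16875/8 Hz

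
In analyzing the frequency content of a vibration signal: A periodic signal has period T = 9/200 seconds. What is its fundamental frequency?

The fundamental frequency is the reciprocal of the period.
f = 1/T = 1/(9/200) = 200/9 Hz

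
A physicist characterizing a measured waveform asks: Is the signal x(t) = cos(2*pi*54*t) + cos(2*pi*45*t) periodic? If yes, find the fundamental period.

f1 = 54 Hz, f2 = 45 Hz
Period T1 = 1/54, T2 = 1/45
Ratio T1/T2 = 45/54, which is rational.
The signal is periodic with fundamental period T = 1/GCD(54,45) = 1/9 s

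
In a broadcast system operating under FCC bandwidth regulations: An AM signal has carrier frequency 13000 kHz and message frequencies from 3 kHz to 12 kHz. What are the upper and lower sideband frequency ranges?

Upper sideband (USB) = fc + [fm_low, fm_high] = 13000 + [3, 12] = [13003, 13012] kHz
Lower sideband (LSB) = fc - [fm_high, fm_low] = 13000 - [12, 3] = [12988, 12997] kHz
Total occupied spectrum: 12988 kHz to 13012 kHz (plus carrier at 13000 kHz)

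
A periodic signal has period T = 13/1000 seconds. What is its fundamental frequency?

The fundamental frequency is the reciprocal of the period.
f = 1/T = 1/(13/1000) = 1000/13 Hz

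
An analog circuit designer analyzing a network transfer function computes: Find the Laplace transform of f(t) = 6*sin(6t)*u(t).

Standard pair: sin(wt)*u(t) <-> w/(s^2+w^2)
With w = 6: L{6*sin(6t)*u(t)} = 36/(s^2+36)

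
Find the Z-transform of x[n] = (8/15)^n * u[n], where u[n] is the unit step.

The Z-transform of a^n * u[n] is z/(z-a) for |z| > |a|.
Here a = 8/15, so X(z) = z/(z - (8/15)) = 15z/(15z - 8)
ROC: |z| > 8/15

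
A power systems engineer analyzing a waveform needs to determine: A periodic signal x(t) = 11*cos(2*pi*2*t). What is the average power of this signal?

Average power of A*cos(wt) is A^2/2.
P = 11^2 / 2 = 121/2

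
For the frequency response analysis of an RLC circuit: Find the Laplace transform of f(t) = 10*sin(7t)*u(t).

Standard pair: sin(wt)*u(t) <-> w/(s^2+w^2)
With w = 7: L{10*sin(7t)*u(t)} = 70/(s^2+49)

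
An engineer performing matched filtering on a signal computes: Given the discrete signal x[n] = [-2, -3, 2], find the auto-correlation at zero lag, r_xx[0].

The auto-correlation at zero lag r_xx[0] equals the signal energy.
r_xx[0] = sum of x[n]^2 = (-2)^2 + (-3)^2 + 2^2
= 4 + 9 + 4 = 17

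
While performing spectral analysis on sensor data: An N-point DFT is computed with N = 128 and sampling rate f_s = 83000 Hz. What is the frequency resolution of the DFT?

DFT frequency resolution = f_s / N
= 83000 / 128 = 10375/16 Hz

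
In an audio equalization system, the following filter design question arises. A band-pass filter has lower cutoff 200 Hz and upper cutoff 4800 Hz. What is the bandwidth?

Bandwidth = f_high - f_low
= 4800 Hz - 200 Hz = 4600 Hz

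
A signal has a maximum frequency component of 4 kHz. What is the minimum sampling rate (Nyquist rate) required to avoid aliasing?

By the Nyquist-Shannon sampling theorem,
the minimum sampling rate (Nyquist rate) must be at least 2 * f_max.
Nyquist rate = 2 * 4 kHz = 8 kHz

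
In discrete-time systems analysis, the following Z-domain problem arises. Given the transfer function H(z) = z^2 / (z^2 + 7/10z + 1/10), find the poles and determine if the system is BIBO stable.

Poles are roots of the denominator: z^2 + 7/10z + 1/10 = 0.
Quadratic formula: z = [-(7/10) +/- sqrt((7/10)^2 - 4*(1/10))] / 2
Discriminant = 49/100 - 2/5 = 9/100; sqrt = 3/10.
z = (-7/10 +/- 3/10) / 2 => z = -1/5 or z = -1/2.
|p1| = 1/2, |p2| = 1/5.
For BIBO stability, all poles must lie inside the unit circle (|p| < 1).
System is STABLE since both |p| < 1.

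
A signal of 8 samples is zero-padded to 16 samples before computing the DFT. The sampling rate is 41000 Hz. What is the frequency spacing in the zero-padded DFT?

Original DFT: N = 8, resolution = f_s/N = 41000/8 = 5125 Hz
Zero-padded DFT: N = 16, resolution = f_s/N = 41000/16 = 5125/2 Hz
Zero-padding interpolates the spectrum (finer frequency grid)
but does NOT improve the true spectral resolution (ability to resolve close frequencies).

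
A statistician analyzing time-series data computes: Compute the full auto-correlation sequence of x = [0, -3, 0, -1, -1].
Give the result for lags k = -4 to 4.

r_xx[k] = sum_m x[m]*x[m+k], indexed from 0, for k = -4 to 4:
  r_xx[-4] = x[4]*x[0] = 0
  r_xx[-3] = x[3]*x[0] + x[4]*x[1] = 3
  r_xx[-2] = x[2]*x[0] + x[3]*x[1] + x[4]*x[2] = 3
  r_xx[-1] = x[1]*x[0] + x[2]*x[1] + x[3]*x[2] + x[4]*x[3] = 1
  r_xx[0] = x[0]*x[0] + x[1]*x[1] + x[2]*x[2] + x[3]*x[3] + x[4]*x[4] = 11
  r_xx[1] = x[0]*x[1] + x[1]*x[2] + x[2]*x[3] + x[3]*x[4] = 1
  r_xx[2] = x[0]*x[2] + x[1]*x[3] + x[2]*x[4] = 3
  r_xx[3] = x[0]*x[3] + x[1]*x[4] = 3
  r_xx[4] = x[0]*x[4] = 0
r_xx = [0, 3, 3, 1, 11, 1, 3, 3, 0]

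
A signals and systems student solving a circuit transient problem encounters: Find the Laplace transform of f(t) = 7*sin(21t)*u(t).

Standard pair: sin(wt)*u(t) <-> w/(s^2+w^2)
With w = 21: L{7*sin(21t)*u(t)} = 147/(s^2+441)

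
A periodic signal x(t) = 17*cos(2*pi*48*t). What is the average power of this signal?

Average power of A*cos(wt) is A^2/2.
P = 17^2 / 2 = 289/2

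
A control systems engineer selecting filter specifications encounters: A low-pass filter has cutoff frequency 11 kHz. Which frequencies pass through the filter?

A low-pass filter passes all frequencies below the cutoff frequency 11 kHz and attenuates higher frequencies.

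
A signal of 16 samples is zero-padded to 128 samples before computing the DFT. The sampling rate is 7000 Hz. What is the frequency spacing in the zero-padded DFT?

Original DFT: N = 16, resolution = f_s/N = 7000/16 = 875/2 Hz
Zero-padded DFT: N = 128, resolution = f_s/N = 7000/128 = 875/16 Hz
Zero-padding interpolates the spectrum (finer frequency grid)
but does NOT improve the true spectral resolution (ability to resolve close frequencies).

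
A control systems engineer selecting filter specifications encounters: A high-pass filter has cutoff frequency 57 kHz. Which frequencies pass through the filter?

A high-pass filter passes all frequencies above the cutoff frequency 57 kHz and attenuates lower frequencies.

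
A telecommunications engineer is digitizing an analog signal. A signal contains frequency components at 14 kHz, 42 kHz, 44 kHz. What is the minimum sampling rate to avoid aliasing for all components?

The highest frequency component is f_max = 44 kHz.
Nyquist rate = 2 * f_max = 2 * 44 kHz = 88 kHz.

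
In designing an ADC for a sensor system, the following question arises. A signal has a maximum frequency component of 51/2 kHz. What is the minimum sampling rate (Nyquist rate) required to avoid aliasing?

By the Nyquist-Shannon sampling theorem,
the minimum sampling rate (Nyquist rate) must be at least 2 * f_max.
Nyquist rate = 2 * 51/2 kHz = 51 kHz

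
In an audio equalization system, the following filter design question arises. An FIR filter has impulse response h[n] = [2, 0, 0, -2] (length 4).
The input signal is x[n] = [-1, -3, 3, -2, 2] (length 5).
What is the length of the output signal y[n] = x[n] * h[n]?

For linear convolution, the output length is:
len(y) = len(x) + len(h) - 1 = 5 + 4 - 1 = 8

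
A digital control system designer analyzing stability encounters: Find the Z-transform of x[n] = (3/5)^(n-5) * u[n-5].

Time-shifting property: if X(z) = Z{x[n]}, then Z{x[n-d]} = z^(-d) * X(z)
X(z) = z/(z - 3/5) for x[n] = (3/5)^n * u[n]
Z{x[n-5]} = z^(-5) * z/(z - 3/5) = z^(-4)/(z - 3/5)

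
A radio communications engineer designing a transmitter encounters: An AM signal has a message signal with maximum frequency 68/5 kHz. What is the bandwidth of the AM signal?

In AM (double-sideband), the bandwidth is twice the message frequency.
BW = 2 * f_m = 2 * 68/5 kHz = 136/5 kHz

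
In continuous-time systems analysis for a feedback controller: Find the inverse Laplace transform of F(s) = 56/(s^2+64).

Standard pair: w/(s^2+w^2) <-> sin(wt)*u(t)
Recognize w^2 = 64, so w = 8; numerator 56 = 7*8.
f(t) = 7*sin(8t)*u(t)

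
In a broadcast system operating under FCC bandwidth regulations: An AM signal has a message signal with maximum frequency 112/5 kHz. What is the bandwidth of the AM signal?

In AM (double-sideband), the bandwidth is twice the message frequency.
BW = 2 * f_m = 2 * 112/5 kHz = 224/5 kHz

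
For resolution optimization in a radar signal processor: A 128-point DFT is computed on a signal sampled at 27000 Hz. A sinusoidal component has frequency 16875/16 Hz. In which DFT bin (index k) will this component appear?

DFT frequency resolution = f_s/N = 27000/128 = 3375/16 Hz
Bin index k = f_signal / resolution = 16875/16 / 3375/16 = 5
The signal frequency 16875/16 Hz falls in DFT bin k = 5.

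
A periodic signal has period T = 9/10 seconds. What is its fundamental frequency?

The fundamental frequency is the reciprocal of the period.
f = 1/T = 1/(9/10) = 10/9 Hz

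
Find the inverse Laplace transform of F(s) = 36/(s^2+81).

Standard pair: w/(s^2+w^2) <-> sin(wt)*u(t)
Recognize w^2 = 81, so w = 9; numerator 36 = 4*9.
f(t) = 4*sin(9t)*u(t)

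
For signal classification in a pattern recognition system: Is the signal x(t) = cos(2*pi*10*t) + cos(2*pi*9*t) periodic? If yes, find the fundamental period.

f1 = 10 Hz, f2 = 9 Hz
Period T1 = 1/10, T2 = 1/9
Ratio T1/T2 = 9/10, which is rational.
The signal is periodic with fundamental period T = 1/GCD(10,9) = 1 s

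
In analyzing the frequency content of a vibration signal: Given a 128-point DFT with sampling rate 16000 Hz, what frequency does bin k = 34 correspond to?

The frequency of DFT bin k is: f_k = k * f_s / N
f_34 = 34 * 16000 / 128 = 4250 Hz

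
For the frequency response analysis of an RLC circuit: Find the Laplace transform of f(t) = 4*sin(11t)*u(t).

Standard pair: sin(wt)*u(t) <-> w/(s^2+w^2)
With w = 11: L{4*sin(11t)*u(t)} = 44/(s^2+121)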